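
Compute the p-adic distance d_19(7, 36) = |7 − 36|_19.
d_19(7, 36) = 1

Step 1 — x − y = 7 − 36 = -29. Step 2 — v_19(-29) = 0 (factor: -29 = −(19^0 · 29); the sign does not affect v_p). Step 3 — |x − y|_19 = 19^{0} = 1.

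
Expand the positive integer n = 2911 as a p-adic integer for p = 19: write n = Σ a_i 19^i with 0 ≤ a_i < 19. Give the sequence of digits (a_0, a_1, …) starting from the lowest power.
(a_0, a_1, …) = (4, 1, 8)

Repeated division by 19 gives the digits low-to-high: 2911 = 4 + 1·19^1 + 8·19^2. Digit sequence: (4, 1, 8).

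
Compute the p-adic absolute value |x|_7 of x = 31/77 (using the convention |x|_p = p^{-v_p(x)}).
|31/77|_7 = 7

Step 1 — compute v_7(x) by factoring powers of 7 out of the numerator and denominator: v_7(31/77) = -1. Step 2 — apply |x|_p = p^{-v_p(x)} = 7^{1} = 7.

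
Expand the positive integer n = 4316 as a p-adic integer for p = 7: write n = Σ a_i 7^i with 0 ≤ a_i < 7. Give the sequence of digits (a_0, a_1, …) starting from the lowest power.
(a_0, a_1, …) = (4, 0, 4, 5, 1)

Repeated division by 7 gives the digits low-to-high: 4316 = 4 + 4·7^2 + 5·7^3 + 1·7^4. Digit sequence: (4, 0, 4, 5, 1).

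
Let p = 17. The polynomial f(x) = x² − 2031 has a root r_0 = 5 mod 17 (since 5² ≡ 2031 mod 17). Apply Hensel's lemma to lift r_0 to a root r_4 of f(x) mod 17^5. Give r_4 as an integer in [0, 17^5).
r_4 = 895123 (mod 1419857)

Hensel's recurrence: r_{i+1} = r_i − f(r_i)·(f′(r_i))^{-1} mod 17^{i+2}, with f′(x) = 2x. Iterate:
  r_0 = 5 (mod 17)
  r_1 = 90 (mod 289)
  r_2 = 957 (mod 4913)
  r_3 = 59913 (mod 83521)
  r_4 = 895123 (mod 1419857)
Final: r_4 = 895123, and one checks f(r_4) ≡ 0 mod 17^5.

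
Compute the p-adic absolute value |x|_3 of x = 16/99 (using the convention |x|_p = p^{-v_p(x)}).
|16/99|_3 = 9

Step 1 — compute v_3(x) by factoring powers of 3 out of the numerator and denominator: v_3(16/99) = -2. Step 2 — apply |x|_p = p^{-v_p(x)} = 3^{2} = 9.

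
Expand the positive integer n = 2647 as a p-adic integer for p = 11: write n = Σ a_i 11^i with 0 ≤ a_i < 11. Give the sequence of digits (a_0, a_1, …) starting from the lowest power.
(a_0, a_1, …) = (7, 9, 10, 1)

Repeated division by 11 gives the digits low-to-high: 2647 = 7 + 9·11^1 + 10·11^2 + 1·11^3. Digit sequence: (7, 9, 10, 1).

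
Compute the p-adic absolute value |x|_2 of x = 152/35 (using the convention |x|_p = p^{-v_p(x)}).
|152/35|_2 = 1/8

Step 1 — compute v_2(x) by factoring powers of 2 out of the numerator and denominator: v_2(152/35) = 3. Step 2 — apply |x|_p = p^{-v_p(x)} = 2^{-3} = 1/8.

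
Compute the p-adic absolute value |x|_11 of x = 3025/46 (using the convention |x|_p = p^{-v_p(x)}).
|3025/46|_11 = 1/121

Step 1 — compute v_11(x) by factoring powers of 11 out of the numerator and denominator: v_11(3025/46) = 2. Step 2 — apply |x|_p = p^{-v_p(x)} = 11^{-2} = 1/121.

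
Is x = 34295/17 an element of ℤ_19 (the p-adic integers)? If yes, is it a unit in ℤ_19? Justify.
x ∈ ℤ_19 but not a unit; v_19(x) = 3 > 0

ℤ_19 = {x ∈ ℚ_19 : v_19(x) ≥ 0} and ℤ_19^× = {x ∈ ℤ_19 : v_19(x) = 0}. Here v_19(34295/17) = v_19(num) − v_19(den) = 3; compare against these criteria.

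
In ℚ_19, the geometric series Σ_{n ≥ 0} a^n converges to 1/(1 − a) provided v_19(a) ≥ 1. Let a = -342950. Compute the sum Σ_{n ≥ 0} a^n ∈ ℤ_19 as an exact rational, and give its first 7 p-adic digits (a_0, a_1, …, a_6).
Σ a^n = 1/(1 − a) = 1/342951;  first 7 digits = (1, 0, 0, 7, 16, 18, 10)

v_19(a) = 3 ≥ 1, so the series converges in ℤ_19 to 1/(1 − a) = 1/(1 − (-342950)) = 1/342951. Expand this rational in ℤ_19: compute digits iteratively via d_i = x_i mod 19, x_{i+1} = (x_i − d_i)/19. The first 7 digits are (1, 0, 0, 7, 16, 18, 10).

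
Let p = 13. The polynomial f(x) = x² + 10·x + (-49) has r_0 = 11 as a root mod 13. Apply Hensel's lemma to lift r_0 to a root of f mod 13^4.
r_3 = 3417 (mod 28561)

Hensel: r_{i+1} = r_i − f(r_i)·(f′(r_i))^{-1} mod 13^{i+2}, f′(x) = 2x + 10. Iterate:
  r_0 = 11 (mod 13)
  r_1 = 37 (mod 169)
  r_2 = 1220 (mod 2197)
  r_3 = 3417 (mod 28561)
Final: r = 3417 satisfies f(r) ≡ 0 mod 13^4.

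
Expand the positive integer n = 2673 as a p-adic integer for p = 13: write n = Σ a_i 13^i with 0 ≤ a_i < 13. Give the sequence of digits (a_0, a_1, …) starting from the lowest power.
(a_0, a_1, …) = (8, 10, 2, 1)

Repeated division by 13 gives the digits low-to-high: 2673 = 8 + 10·13^1 + 2·13^2 + 1·13^3. Digit sequence: (8, 10, 2, 1).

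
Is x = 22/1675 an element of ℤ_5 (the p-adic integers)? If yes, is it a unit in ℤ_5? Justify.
x ∉ ℤ_5 (v_5(x) = -2 < 0)

ℤ_5 = {x ∈ ℚ_5 : v_5(x) ≥ 0} and ℤ_5^× = {x ∈ ℤ_5 : v_5(x) = 0}. Here v_5(22/1675) = v_5(num) − v_5(den) = -2; compare against these criteria.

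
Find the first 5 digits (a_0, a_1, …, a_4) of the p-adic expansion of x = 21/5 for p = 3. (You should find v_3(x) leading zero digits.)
(a_0, …, a_4) = (0, 2, 1, 2, 1)

v_3(21/5) = 1, so a_0 = ... = a_0 = 0. Factor out: x = 3^1 · u with u = 7/5 a unit in ℤ_3. Expand u iteratively via a_{v+i} = u_i mod 3, u_{i+1} = (u_i − a_{v+i})/3:
  u_0 = 7/5;  a_1 = 2;  u_1 = (u_0 − 2)/3 = -1/5
  u_1 = -1/5;  a_2 = 1;  u_2 = (u_1 − 1)/3 = -2/5
  u_2 = -2/5;  a_3 = 2;  u_3 = (u_2 − 2)/3 = -4/5
  u_3 = -4/5;  a_4 = 1;  u_4 = (u_3 − 1)/3 = -3/5
Digits: (0, 2, 1, 2, 1).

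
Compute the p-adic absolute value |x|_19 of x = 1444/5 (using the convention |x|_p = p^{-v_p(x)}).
|1444/5|_19 = 1/361

Step 1 — compute v_19(x) by factoring powers of 19 out of the numerator and denominator: v_19(1444/5) = 2. Step 2 — apply |x|_p = p^{-v_p(x)} = 19^{-2} = 1/361.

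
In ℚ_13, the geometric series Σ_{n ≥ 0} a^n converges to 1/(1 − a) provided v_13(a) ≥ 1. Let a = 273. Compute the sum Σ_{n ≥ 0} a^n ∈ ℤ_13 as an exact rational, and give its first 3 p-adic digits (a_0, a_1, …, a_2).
Σ a^n = 1/(1 − a) = -1/272;  first 3 digits = (1, 8, 0)

v_13(a) = 1 ≥ 1, so the series converges in ℤ_13 to 1/(1 − a) = 1/(1 − 273) = -1/272. Expand this rational in ℤ_13: compute digits iteratively via d_i = x_i mod 13, x_{i+1} = (x_i − d_i)/13. The first 3 digits are (1, 8, 0).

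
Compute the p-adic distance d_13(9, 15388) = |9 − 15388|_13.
d_13(9, 15388) = 1/2197

Step 1 — x − y = 9 − 15388 = -15379. Step 2 — v_13(-15379) = 3 (factor: -15379 = −(13^3 · 7); the sign does not affect v_p). Step 3 — |x − y|_13 = 13^{-3} = 1/2197.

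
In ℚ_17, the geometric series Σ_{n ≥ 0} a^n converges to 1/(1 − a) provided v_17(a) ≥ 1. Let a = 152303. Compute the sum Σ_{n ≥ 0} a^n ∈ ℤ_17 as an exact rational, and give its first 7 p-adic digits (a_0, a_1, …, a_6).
Σ a^n = 1/(1 − a) = -1/152302;  first 7 digits = (1, 0, 0, 14, 1, 0, 9)

v_17(a) = 3 ≥ 1, so the series converges in ℤ_17 to 1/(1 − a) = 1/(1 − 152303) = -1/152302. Expand this rational in ℤ_17: compute digits iteratively via d_i = x_i mod 17, x_{i+1} = (x_i − d_i)/17. The first 7 digits are (1, 0, 0, 14, 1, 0, 9).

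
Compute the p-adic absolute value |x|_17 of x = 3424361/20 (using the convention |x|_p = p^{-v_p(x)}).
|3424361/20|_17 = 1/83521

Step 1 — compute v_17(x) by factoring powers of 17 out of the numerator and denominator: v_17(3424361/20) = 4. Step 2 — apply |x|_p = p^{-v_p(x)} = 17^{-4} = 1/83521.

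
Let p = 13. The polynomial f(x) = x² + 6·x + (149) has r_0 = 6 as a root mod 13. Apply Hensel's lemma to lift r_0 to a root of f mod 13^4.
r_3 = 20039 (mod 28561)

Hensel: r_{i+1} = r_i − f(r_i)·(f′(r_i))^{-1} mod 13^{i+2}, f′(x) = 2x + 6. Iterate:
  r_0 = 6 (mod 13)
  r_1 = 97 (mod 169)
  r_2 = 266 (mod 2197)
  r_3 = 20039 (mod 28561)
Final: r = 20039 satisfies f(r) ≡ 0 mod 13^4.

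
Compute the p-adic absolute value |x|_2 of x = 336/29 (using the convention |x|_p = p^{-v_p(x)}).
|336/29|_2 = 1/16

Step 1 — compute v_2(x) by factoring powers of 2 out of the numerator and denominator: v_2(336/29) = 4. Step 2 — apply |x|_p = p^{-v_p(x)} = 2^{-4} = 1/16.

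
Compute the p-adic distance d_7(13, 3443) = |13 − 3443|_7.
d_7(13, 3443) = 1/343

Step 1 — x − y = 13 − 3443 = -3430. Step 2 — v_7(-3430) = 3 (factor: -3430 = −(7^3 · 10); the sign does not affect v_p). Step 3 — |x − y|_7 = 7^{-3} = 1/343.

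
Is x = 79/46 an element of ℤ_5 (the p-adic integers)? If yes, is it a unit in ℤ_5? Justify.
x ∈ ℤ_5^× (unit); v_5(x) = 0

ℤ_5 = {x ∈ ℚ_5 : v_5(x) ≥ 0} and ℤ_5^× = {x ∈ ℤ_5 : v_5(x) = 0}. Here v_5(79/46) = v_5(num) − v_5(den) = 0; compare against these criteria.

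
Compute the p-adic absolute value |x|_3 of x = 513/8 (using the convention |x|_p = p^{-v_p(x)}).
|513/8|_3 = 1/27

Step 1 — compute v_3(x) by factoring powers of 3 out of the numerator and denominator: v_3(513/8) = 3. Step 2 — apply |x|_p = p^{-v_p(x)} = 3^{-3} = 1/27.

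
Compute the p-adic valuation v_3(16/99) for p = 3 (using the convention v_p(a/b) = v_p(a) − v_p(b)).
v_3(16/99) = -2

Factor powers of 3 from the numerator and denominator of the reduced fraction: 16 = 3^0 · 16 and 99 = 3^2 · 11. Apply v_p(a/b) = v_p(a) − v_p(b): v_3(16/99) = 0 − 2 = -2.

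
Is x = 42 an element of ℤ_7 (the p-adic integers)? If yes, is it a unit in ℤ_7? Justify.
x ∈ ℤ_7 but not a unit; v_7(x) = 1 > 0

ℤ_7 = {x ∈ ℚ_7 : v_7(x) ≥ 0} and ℤ_7^× = {x ∈ ℤ_7 : v_7(x) = 0}. Here v_7(42) = v_7(num) − v_7(den) = 1; compare against these criteria.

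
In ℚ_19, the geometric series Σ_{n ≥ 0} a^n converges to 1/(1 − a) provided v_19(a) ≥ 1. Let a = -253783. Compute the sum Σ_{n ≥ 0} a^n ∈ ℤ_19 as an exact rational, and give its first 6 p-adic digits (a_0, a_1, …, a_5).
Σ a^n = 1/(1 − a) = 1/253784;  first 6 digits = (1, 0, 0, 1, 17, 18)

v_19(a) = 3 ≥ 1, so the series converges in ℤ_19 to 1/(1 − a) = 1/(1 − (-253783)) = 1/253784. Expand this rational in ℤ_19: compute digits iteratively via d_i = x_i mod 19, x_{i+1} = (x_i − d_i)/19. The first 6 digits are (1, 0, 0, 1, 17, 18).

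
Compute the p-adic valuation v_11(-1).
v_11(-1) = 0

v_11(n) is the largest exponent k such that 11^k divides n. Factor out: -1 = -11^0 · 1. (Sign doesn't affect v_p.) So v_11(-1) = 0.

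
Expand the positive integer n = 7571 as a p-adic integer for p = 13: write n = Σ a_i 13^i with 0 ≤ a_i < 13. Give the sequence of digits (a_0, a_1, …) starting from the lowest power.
(a_0, a_1, …) = (5, 10, 5, 3)

Repeated division by 13 gives the digits low-to-high: 7571 = 5 + 10·13^1 + 5·13^2 + 3·13^3. Digit sequence: (5, 10, 5, 3).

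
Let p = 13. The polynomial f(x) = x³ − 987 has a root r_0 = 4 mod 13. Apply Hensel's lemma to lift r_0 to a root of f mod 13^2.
r_1 = 69 (mod 169)

Hensel: r_{i+1} = r_i − f(r_i)/f′(r_i) mod 13^{i+2}, where f′(x) = 3x². Iterate:
  r_0 = 4 (mod 13)
  r_1 = 69 (mod 169)
Final: r = 69 with f(r) ≡ 0 mod 13^2.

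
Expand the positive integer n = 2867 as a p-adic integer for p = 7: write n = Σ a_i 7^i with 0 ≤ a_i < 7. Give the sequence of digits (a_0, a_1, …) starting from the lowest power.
(a_0, a_1, …) = (4, 3, 2, 1, 1)

Repeated division by 7 gives the digits low-to-high: 2867 = 4 + 3·7^1 + 2·7^2 + 1·7^3 + 1·7^4. Digit sequence: (4, 3, 2, 1, 1).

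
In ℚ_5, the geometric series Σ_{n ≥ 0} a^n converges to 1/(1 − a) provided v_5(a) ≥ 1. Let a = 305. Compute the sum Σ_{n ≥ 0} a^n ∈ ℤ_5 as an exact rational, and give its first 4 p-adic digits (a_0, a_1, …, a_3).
Σ a^n = 1/(1 − a) = -1/304;  first 4 digits = (1, 1, 3, 2)

v_5(a) = 1 ≥ 1, so the series converges in ℤ_5 to 1/(1 − a) = 1/(1 − 305) = -1/304. Expand this rational in ℤ_5: compute digits iteratively via d_i = x_i mod 5, x_{i+1} = (x_i − d_i)/5. The first 4 digits are (1, 1, 3, 2).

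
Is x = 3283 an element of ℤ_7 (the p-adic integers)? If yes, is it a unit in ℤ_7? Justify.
x ∈ ℤ_7 but not a unit; v_7(x) = 2 > 0

ℤ_7 = {x ∈ ℚ_7 : v_7(x) ≥ 0} and ℤ_7^× = {x ∈ ℤ_7 : v_7(x) = 0}. Here v_7(3283) = v_7(num) − v_7(den) = 2; compare against these criteria.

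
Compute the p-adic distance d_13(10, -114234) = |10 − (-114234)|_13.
d_13(10, -114234) = 1/28561

Step 1 — x − y = 10 − (-114234) = 114244. Step 2 — v_13(114244) = 4 (factor: 114244 = (13^4 · 4); the sign does not affect v_p). Step 3 — |x − y|_13 = 13^{-4} = 1/28561.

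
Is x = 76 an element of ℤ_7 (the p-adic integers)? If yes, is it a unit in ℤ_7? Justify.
x ∈ ℤ_7^× (unit); v_7(x) = 0

ℤ_7 = {x ∈ ℚ_7 : v_7(x) ≥ 0} and ℤ_7^× = {x ∈ ℤ_7 : v_7(x) = 0}. Here v_7(76) = v_7(num) − v_7(den) = 0; compare against these criteria.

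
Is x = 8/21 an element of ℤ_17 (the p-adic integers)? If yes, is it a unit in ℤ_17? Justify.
x ∈ ℤ_17^× (unit); v_17(x) = 0

ℤ_17 = {x ∈ ℚ_17 : v_17(x) ≥ 0} and ℤ_17^× = {x ∈ ℤ_17 : v_17(x) = 0}. Here v_17(8/21) = v_17(num) − v_17(den) = 0; compare against these criteria.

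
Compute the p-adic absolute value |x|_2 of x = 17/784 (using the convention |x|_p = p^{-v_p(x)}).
|17/784|_2 = 16

Step 1 — compute v_2(x) by factoring powers of 2 out of the numerator and denominator: v_2(17/784) = -4. Step 2 — apply |x|_p = p^{-v_p(x)} = 2^{4} = 16.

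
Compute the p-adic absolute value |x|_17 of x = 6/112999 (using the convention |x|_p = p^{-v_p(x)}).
|6/112999|_17 = 4913

Step 1 — compute v_17(x) by factoring powers of 17 out of the numerator and denominator: v_17(6/112999) = -3. Step 2 — apply |x|_p = p^{-v_p(x)} = 17^{3} = 4913.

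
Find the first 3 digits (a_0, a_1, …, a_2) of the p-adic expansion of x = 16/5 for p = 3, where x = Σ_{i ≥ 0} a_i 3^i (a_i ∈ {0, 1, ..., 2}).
(a_0, …, a_2) = (2, 1, 1)

v_3(16/5) = 0 (numerator and denominator both coprime to 3), so x ∈ ℤ_3^×. Compute digits iteratively via a_i = x_i mod 3, x_{i+1} = (x_i − a_i)/3, with x_0 = x:
  x_0 = 16/5;  a_0 = 2;  x_1 = (x_0 − 2)/3 = 2/5
  x_1 = 2/5;  a_1 = 1;  x_2 = (x_1 − 1)/3 = -1/5
  x_2 = -1/5;  a_2 = 1;  x_3 = (x_2 − 1)/3 = -2/5
Digits: (2, 1, 1).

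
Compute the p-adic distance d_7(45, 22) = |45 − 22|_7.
d_7(45, 22) = 1

Step 1 — x − y = 45 − 22 = 23. Step 2 — v_7(23) = 0 (factor: 23 = (7^0 · 23); the sign does not affect v_p). Step 3 — |x − y|_7 = 7^{0} = 1.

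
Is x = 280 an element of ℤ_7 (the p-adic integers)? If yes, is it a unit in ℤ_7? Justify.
x ∈ ℤ_7 but not a unit; v_7(x) = 1 > 0

ℤ_7 = {x ∈ ℚ_7 : v_7(x) ≥ 0} and ℤ_7^× = {x ∈ ℤ_7 : v_7(x) = 0}. Here v_7(280) = v_7(num) − v_7(den) = 1; compare against these criteria.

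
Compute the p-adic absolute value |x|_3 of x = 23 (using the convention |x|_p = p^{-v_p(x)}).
|23|_3 = 1

Step 1 — compute v_3(x) by factoring powers of 3 out of the numerator and denominator: v_3(23) = 0. Step 2 — apply |x|_p = p^{-v_p(x)} = 3^{0} = 1.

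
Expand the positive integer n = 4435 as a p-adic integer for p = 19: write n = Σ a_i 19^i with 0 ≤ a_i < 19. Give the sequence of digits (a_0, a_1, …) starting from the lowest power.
(a_0, a_1, …) = (8, 5, 12)

Repeated division by 19 gives the digits low-to-high: 4435 = 8 + 5·19^1 + 12·19^2. Digit sequence: (8, 5, 12).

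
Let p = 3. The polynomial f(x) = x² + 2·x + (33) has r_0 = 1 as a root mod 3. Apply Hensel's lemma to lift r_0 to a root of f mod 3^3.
r_2 = 19 (mod 27)

Hensel: r_{i+1} = r_i − f(r_i)·(f′(r_i))^{-1} mod 3^{i+2}, f′(x) = 2x + 2. Iterate:
  r_0 = 1 (mod 3)
  r_1 = 1 (mod 9)
  r_2 = 19 (mod 27)
Final: r = 19 satisfies f(r) ≡ 0 mod 3^3.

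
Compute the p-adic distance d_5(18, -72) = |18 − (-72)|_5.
d_5(18, -72) = 1/5

Step 1 — x − y = 18 − (-72) = 90. Step 2 — v_5(90) = 1 (factor: 90 = (5^1 · 18); the sign does not affect v_p). Step 3 — |x − y|_5 = 5^{-1} = 1/5.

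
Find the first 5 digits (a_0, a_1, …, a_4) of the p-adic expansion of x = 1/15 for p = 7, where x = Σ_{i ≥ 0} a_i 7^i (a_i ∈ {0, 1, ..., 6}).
(a_0, …, a_4) = (1, 5, 3, 6, 0)

v_7(1/15) = 0 (numerator and denominator both coprime to 7), so x ∈ ℤ_7^×. Compute digits iteratively via a_i = x_i mod 7, x_{i+1} = (x_i − a_i)/7, with x_0 = x:
  x_0 = 1/15;  a_0 = 1;  x_1 = (x_0 − 1)/7 = -2/15
  x_1 = -2/15;  a_1 = 5;  x_2 = (x_1 − 5)/7 = -11/15
  x_2 = -11/15;  a_2 = 3;  x_3 = (x_2 − 3)/7 = -8/15
  x_3 = -8/15;  a_3 = 6;  x_4 = (x_3 − 6)/7 = -14/15
  x_4 = -14/15;  a_4 = 0;  x_5 = (x_4 − 0)/7 = -2/15
Digits: (1, 5, 3, 6, 0).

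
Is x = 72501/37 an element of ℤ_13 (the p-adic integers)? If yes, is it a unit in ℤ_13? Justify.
x ∈ ℤ_13 but not a unit; v_13(x) = 3 > 0

ℤ_13 = {x ∈ ℚ_13 : v_13(x) ≥ 0} and ℤ_13^× = {x ∈ ℤ_13 : v_13(x) = 0}. Here v_13(72501/37) = v_13(num) − v_13(den) = 3; compare against these criteria.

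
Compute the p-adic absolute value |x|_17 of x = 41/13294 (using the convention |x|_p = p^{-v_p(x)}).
|41/13294|_17 = 289

Step 1 — compute v_17(x) by factoring powers of 17 out of the numerator and denominator: v_17(41/13294) = -2. Step 2 — apply |x|_p = p^{-v_p(x)} = 17^{2} = 289.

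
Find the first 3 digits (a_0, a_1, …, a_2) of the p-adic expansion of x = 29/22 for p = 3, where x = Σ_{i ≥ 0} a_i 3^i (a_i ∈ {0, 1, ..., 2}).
(a_0, …, a_2) = (2, 1, 0)

v_3(29/22) = 0 (numerator and denominator both coprime to 3), so x ∈ ℤ_3^×. Compute digits iteratively via a_i = x_i mod 3, x_{i+1} = (x_i − a_i)/3, with x_0 = x:
  x_0 = 29/22;  a_0 = 2;  x_1 = (x_0 − 2)/3 = -5/22
  x_1 = -5/22;  a_1 = 1;  x_2 = (x_1 − 1)/3 = -9/22
  x_2 = -9/22;  a_2 = 0;  x_3 = (x_2 − 0)/3 = -3/22
Digits: (2, 1, 0).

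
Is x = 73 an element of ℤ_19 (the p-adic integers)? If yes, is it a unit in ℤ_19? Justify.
x ∈ ℤ_19^× (unit); v_19(x) = 0

ℤ_19 = {x ∈ ℚ_19 : v_19(x) ≥ 0} and ℤ_19^× = {x ∈ ℤ_19 : v_19(x) = 0}. Here v_19(73) = v_19(num) − v_19(den) = 0; compare against these criteria.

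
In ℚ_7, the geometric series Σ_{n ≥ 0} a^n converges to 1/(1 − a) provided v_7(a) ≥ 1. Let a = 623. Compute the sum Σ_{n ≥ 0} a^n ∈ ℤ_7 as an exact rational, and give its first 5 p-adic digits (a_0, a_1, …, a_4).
Σ a^n = 1/(1 − a) = -1/622;  first 5 digits = (1, 5, 2, 5, 3)

v_7(a) = 1 ≥ 1, so the series converges in ℤ_7 to 1/(1 − a) = 1/(1 − 623) = -1/622. Expand this rational in ℤ_7: compute digits iteratively via d_i = x_i mod 7, x_{i+1} = (x_i − d_i)/7. The first 5 digits are (1, 5, 2, 5, 3).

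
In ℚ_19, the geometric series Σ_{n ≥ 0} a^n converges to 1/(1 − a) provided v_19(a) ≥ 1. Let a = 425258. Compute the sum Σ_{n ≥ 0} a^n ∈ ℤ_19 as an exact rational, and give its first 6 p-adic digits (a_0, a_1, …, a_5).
Σ a^n = 1/(1 − a) = -1/425257;  first 6 digits = (1, 0, 0, 5, 3, 0)

v_19(a) = 3 ≥ 1, so the series converges in ℤ_19 to 1/(1 − a) = 1/(1 − 425258) = -1/425257. Expand this rational in ℤ_19: compute digits iteratively via d_i = x_i mod 19, x_{i+1} = (x_i − d_i)/19. The first 6 digits are (1, 0, 0, 5, 3, 0).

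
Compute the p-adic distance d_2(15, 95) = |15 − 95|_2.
d_2(15, 95) = 1/16

Step 1 — x − y = 15 − 95 = -80. Step 2 — v_2(-80) = 4 (factor: -80 = −(2^4 · 5); the sign does not affect v_p). Step 3 — |x − y|_2 = 2^{-4} = 1/16.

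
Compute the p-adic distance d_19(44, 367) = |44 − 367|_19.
d_19(44, 367) = 1/19

Step 1 — x − y = 44 − 367 = -323. Step 2 — v_19(-323) = 1 (factor: -323 = −(19^1 · 17); the sign does not affect v_p). Step 3 — |x − y|_19 = 19^{-1} = 1/19.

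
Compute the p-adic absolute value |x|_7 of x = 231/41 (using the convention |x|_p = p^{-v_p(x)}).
|231/41|_7 = 1/7

Step 1 — compute v_7(x) by factoring powers of 7 out of the numerator and denominator: v_7(231/41) = 1. Step 2 — apply |x|_p = p^{-v_p(x)} = 7^{-1} = 1/7.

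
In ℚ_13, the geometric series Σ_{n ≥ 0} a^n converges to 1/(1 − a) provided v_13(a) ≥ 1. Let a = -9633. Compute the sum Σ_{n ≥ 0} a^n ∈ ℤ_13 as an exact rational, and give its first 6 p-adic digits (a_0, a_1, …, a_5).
Σ a^n = 1/(1 − a) = 1/9634;  first 6 digits = (1, 0, 8, 8, 11, 2)

v_13(a) = 2 ≥ 1, so the series converges in ℤ_13 to 1/(1 − a) = 1/(1 − (-9633)) = 1/9634. Expand this rational in ℤ_13: compute digits iteratively via d_i = x_i mod 13, x_{i+1} = (x_i − d_i)/13. The first 6 digits are (1, 0, 8, 8, 11, 2).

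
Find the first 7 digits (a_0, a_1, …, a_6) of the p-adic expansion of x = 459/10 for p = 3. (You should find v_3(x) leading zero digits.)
(a_0, …, a_6) = (0, 0, 0, 2, 2, 2, 0)

v_3(459/10) = 3, so a_0 = ... = a_2 = 0. Factor out: x = 3^3 · u with u = 17/10 a unit in ℤ_3. Expand u iteratively via a_{v+i} = u_i mod 3, u_{i+1} = (u_i − a_{v+i})/3:
  u_0 = 17/10;  a_3 = 2;  u_1 = (u_0 − 2)/3 = -1/10
  u_1 = -1/10;  a_4 = 2;  u_2 = (u_1 − 2)/3 = -7/10
  u_2 = -7/10;  a_5 = 2;  u_3 = (u_2 − 2)/3 = -9/10
  u_3 = -9/10;  a_6 = 0;  u_4 = (u_3 − 0)/3 = -3/10
Digits: (0, 0, 0, 2, 2, 2, 0).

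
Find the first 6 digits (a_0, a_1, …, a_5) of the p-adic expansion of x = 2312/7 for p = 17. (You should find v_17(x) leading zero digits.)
(a_0, …, a_5) = (0, 0, 6, 7, 2, 12)

v_17(2312/7) = 2, so a_0 = ... = a_1 = 0. Factor out: x = 17^2 · u with u = 8/7 a unit in ℤ_17. Expand u iteratively via a_{v+i} = u_i mod 17, u_{i+1} = (u_i − a_{v+i})/17:
  u_0 = 8/7;  a_2 = 6;  u_1 = (u_0 − 6)/17 = -2/7
  u_1 = -2/7;  a_3 = 7;  u_2 = (u_1 − 7)/17 = -3/7
  u_2 = -3/7;  a_4 = 2;  u_3 = (u_2 − 2)/17 = -1/7
  u_3 = -1/7;  a_5 = 12;  u_4 = (u_3 − 12)/17 = -5/7
Digits: (0, 0, 6, 7, 2, 12).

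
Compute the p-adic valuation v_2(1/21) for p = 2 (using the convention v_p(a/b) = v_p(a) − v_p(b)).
v_2(1/21) = 0

Factor powers of 2 from the numerator and denominator of the reduced fraction: 1 = 2^0 · 1 and 21 = 2^0 · 21. Apply v_p(a/b) = v_p(a) − v_p(b): v_2(1/21) = 0 − 0 = 0.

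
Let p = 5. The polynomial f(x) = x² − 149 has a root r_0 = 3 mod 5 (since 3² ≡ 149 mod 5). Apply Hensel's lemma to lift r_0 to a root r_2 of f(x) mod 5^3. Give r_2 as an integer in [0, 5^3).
r_2 = 93 (mod 125)

Hensel's recurrence: r_{i+1} = r_i − f(r_i)·(f′(r_i))^{-1} mod 5^{i+2}, with f′(x) = 2x. Iterate:
  r_0 = 3 (mod 5)
  r_1 = 18 (mod 25)
  r_2 = 93 (mod 125)
Final: r_2 = 93, and one checks f(r_2) ≡ 0 mod 5^3.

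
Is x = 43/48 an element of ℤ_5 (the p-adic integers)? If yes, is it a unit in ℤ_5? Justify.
x ∈ ℤ_5^× (unit); v_5(x) = 0

ℤ_5 = {x ∈ ℚ_5 : v_5(x) ≥ 0} and ℤ_5^× = {x ∈ ℤ_5 : v_5(x) = 0}. Here v_5(43/48) = v_5(num) − v_5(den) = 0; compare against these criteria.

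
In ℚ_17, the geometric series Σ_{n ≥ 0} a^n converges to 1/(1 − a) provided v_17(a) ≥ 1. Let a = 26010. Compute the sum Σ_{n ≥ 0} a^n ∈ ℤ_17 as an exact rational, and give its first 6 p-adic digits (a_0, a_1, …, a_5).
Σ a^n = 1/(1 − a) = -1/26009;  first 6 digits = (1, 0, 5, 5, 8, 0)

v_17(a) = 2 ≥ 1, so the series converges in ℤ_17 to 1/(1 − a) = 1/(1 − 26010) = -1/26009. Expand this rational in ℤ_17: compute digits iteratively via d_i = x_i mod 17, x_{i+1} = (x_i − d_i)/17. The first 6 digits are (1, 0, 5, 5, 8, 0).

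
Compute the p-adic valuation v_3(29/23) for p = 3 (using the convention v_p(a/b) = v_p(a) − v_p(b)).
v_3(29/23) = 0

Factor powers of 3 from the numerator and denominator of the reduced fraction: 29 = 3^0 · 29 and 23 = 3^0 · 23. Apply v_p(a/b) = v_p(a) − v_p(b): v_3(29/23) = 0 − 0 = 0.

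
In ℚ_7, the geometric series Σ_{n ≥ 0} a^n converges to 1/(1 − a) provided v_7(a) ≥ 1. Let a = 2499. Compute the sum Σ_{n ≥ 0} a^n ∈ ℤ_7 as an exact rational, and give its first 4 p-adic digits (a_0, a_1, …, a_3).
Σ a^n = 1/(1 − a) = -1/2498;  first 4 digits = (1, 0, 2, 0)

v_7(a) = 2 ≥ 1, so the series converges in ℤ_7 to 1/(1 − a) = 1/(1 − 2499) = -1/2498. Expand this rational in ℤ_7: compute digits iteratively via d_i = x_i mod 7, x_{i+1} = (x_i − d_i)/7. The first 4 digits are (1, 0, 2, 0).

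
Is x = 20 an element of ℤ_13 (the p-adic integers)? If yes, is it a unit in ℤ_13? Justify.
x ∈ ℤ_13^× (unit); v_13(x) = 0

ℤ_13 = {x ∈ ℚ_13 : v_13(x) ≥ 0} and ℤ_13^× = {x ∈ ℤ_13 : v_13(x) = 0}. Here v_13(20) = v_13(num) − v_13(den) = 0; compare against these criteria.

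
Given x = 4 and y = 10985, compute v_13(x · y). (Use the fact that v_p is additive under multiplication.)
v_13(43940) = 3

v_p(x) = 0 (factor: 4 = 13^0 · 4); v_p(y) = 3 (factor: 10985 = 13^3 · 5). Additivity: v_p(xy) = v_p(x) + v_p(y) = 0 + 3 = 3. (Direct check: xy = 43940 = 13^3 · (20).)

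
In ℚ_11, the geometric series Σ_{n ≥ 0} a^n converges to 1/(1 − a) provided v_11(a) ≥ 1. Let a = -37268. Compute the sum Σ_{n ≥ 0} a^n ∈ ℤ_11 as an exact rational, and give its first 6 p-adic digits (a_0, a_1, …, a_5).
Σ a^n = 1/(1 − a) = 1/37269;  first 6 digits = (1, 0, 0, 5, 8, 10)

v_11(a) = 3 ≥ 1, so the series converges in ℤ_11 to 1/(1 − a) = 1/(1 − (-37268)) = 1/37269. Expand this rational in ℤ_11: compute digits iteratively via d_i = x_i mod 11, x_{i+1} = (x_i − d_i)/11. The first 6 digits are (1, 0, 0, 5, 8, 10).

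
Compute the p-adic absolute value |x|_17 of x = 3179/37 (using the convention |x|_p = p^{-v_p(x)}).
|3179/37|_17 = 1/289

Step 1 — compute v_17(x) by factoring powers of 17 out of the numerator and denominator: v_17(3179/37) = 2. Step 2 — apply |x|_p = p^{-v_p(x)} = 17^{-2} = 1/289.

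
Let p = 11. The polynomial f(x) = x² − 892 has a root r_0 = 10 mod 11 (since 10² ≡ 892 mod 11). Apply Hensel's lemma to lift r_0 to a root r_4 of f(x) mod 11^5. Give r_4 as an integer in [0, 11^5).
r_4 = 113596 (mod 161051)

Hensel's recurrence: r_{i+1} = r_i − f(r_i)·(f′(r_i))^{-1} mod 11^{i+2}, with f′(x) = 2x. Iterate:
  r_0 = 10 (mod 11)
  r_1 = 98 (mod 121)
  r_2 = 461 (mod 1331)
  r_3 = 11109 (mod 14641)
  r_4 = 113596 (mod 161051)
Final: r_4 = 113596, and one checks f(r_4) ≡ 0 mod 11^5.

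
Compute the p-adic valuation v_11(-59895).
v_11(-59895) = 3

v_11(n) is the largest exponent k such that 11^k divides n. Factor out: -59895 = -11^3 · 45. (Sign doesn't affect v_p.) So v_11(-59895) = 3.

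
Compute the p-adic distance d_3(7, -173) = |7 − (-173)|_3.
d_3(7, -173) = 1/9

Step 1 — x − y = 7 − (-173) = 180. Step 2 — v_3(180) = 2 (factor: 180 = (3^2 · 20); the sign does not affect v_p). Step 3 — |x − y|_3 = 3^{-2} = 1/9.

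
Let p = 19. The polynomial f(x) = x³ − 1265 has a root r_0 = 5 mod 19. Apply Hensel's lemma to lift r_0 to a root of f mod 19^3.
r_2 = 2114 (mod 6859)

Hensel: r_{i+1} = r_i − f(r_i)/f′(r_i) mod 19^{i+2}, where f′(x) = 3x². Iterate:
  r_0 = 5 (mod 19)
  r_1 = 309 (mod 361)
  r_2 = 2114 (mod 6859)
Final: r = 2114 with f(r) ≡ 0 mod 19^3.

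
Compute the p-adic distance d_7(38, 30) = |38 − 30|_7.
d_7(38, 30) = 1

Step 1 — x − y = 38 − 30 = 8. Step 2 — v_7(8) = 0 (factor: 8 = (7^0 · 8); the sign does not affect v_p). Step 3 — |x − y|_7 = 7^{0} = 1.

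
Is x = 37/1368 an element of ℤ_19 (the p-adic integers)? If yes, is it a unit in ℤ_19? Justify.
x ∉ ℤ_19 (v_19(x) = -1 < 0)

ℤ_19 = {x ∈ ℚ_19 : v_19(x) ≥ 0} and ℤ_19^× = {x ∈ ℤ_19 : v_19(x) = 0}. Here v_19(37/1368) = v_19(num) − v_19(den) = -1; compare against these criteria.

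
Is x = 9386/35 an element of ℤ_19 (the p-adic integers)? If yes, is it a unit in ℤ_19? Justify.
x ∈ ℤ_19 but not a unit; v_19(x) = 2 > 0

ℤ_19 = {x ∈ ℚ_19 : v_19(x) ≥ 0} and ℤ_19^× = {x ∈ ℤ_19 : v_19(x) = 0}. Here v_19(9386/35) = v_19(num) − v_19(den) = 2; compare against these criteria.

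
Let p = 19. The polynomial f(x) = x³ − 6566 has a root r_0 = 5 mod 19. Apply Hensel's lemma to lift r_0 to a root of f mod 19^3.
r_2 = 5477 (mod 6859)

Hensel: r_{i+1} = r_i − f(r_i)/f′(r_i) mod 19^{i+2}, where f′(x) = 3x². Iterate:
  r_0 = 5 (mod 19)
  r_1 = 62 (mod 361)
  r_2 = 5477 (mod 6859)
Final: r = 5477 with f(r) ≡ 0 mod 19^3.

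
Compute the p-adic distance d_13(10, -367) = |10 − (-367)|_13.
d_13(10, -367) = 1/13

Step 1 — x − y = 10 − (-367) = 377. Step 2 — v_13(377) = 1 (factor: 377 = (13^1 · 29); the sign does not affect v_p). Step 3 — |x − y|_13 = 13^{-1} = 1/13.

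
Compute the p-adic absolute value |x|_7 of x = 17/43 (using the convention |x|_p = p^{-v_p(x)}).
|17/43|_7 = 1

Step 1 — compute v_7(x) by factoring powers of 7 out of the numerator and denominator: v_7(17/43) = 0. Step 2 — apply |x|_p = p^{-v_p(x)} = 7^{0} = 1.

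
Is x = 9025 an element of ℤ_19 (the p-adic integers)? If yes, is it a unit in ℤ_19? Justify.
x ∈ ℤ_19 but not a unit; v_19(x) = 2 > 0

ℤ_19 = {x ∈ ℚ_19 : v_19(x) ≥ 0} and ℤ_19^× = {x ∈ ℤ_19 : v_19(x) = 0}. Here v_19(9025) = v_19(num) − v_19(den) = 2; compare against these criteria.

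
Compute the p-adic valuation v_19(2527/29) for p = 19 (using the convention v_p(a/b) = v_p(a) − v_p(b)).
v_19(2527/29) = 2

Factor powers of 19 from the numerator and denominator of the reduced fraction: 2527 = 19^2 · 7 and 29 = 19^0 · 29. Apply v_p(a/b) = v_p(a) − v_p(b): v_19(2527/29) = 2 − 0 = 2.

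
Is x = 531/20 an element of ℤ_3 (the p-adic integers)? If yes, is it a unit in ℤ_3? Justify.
x ∈ ℤ_3 but not a unit; v_3(x) = 2 > 0

ℤ_3 = {x ∈ ℚ_3 : v_3(x) ≥ 0} and ℤ_3^× = {x ∈ ℤ_3 : v_3(x) = 0}. Here v_3(531/20) = v_3(num) − v_3(den) = 2; compare against these criteria.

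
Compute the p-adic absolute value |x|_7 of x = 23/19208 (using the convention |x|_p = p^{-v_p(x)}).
|23/19208|_7 = 2401

Step 1 — compute v_7(x) by factoring powers of 7 out of the numerator and denominator: v_7(23/19208) = -4. Step 2 — apply |x|_p = p^{-v_p(x)} = 7^{4} = 2401.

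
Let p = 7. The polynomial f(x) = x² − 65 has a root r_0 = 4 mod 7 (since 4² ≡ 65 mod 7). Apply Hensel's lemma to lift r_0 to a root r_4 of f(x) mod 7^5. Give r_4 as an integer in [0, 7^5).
r_4 = 16517 (mod 16807)

Hensel's recurrence: r_{i+1} = r_i − f(r_i)·(f′(r_i))^{-1} mod 7^{i+2}, with f′(x) = 2x. Iterate:
  r_0 = 4 (mod 7)
  r_1 = 4 (mod 49)
  r_2 = 53 (mod 343)
  r_3 = 2111 (mod 2401)
  r_4 = 16517 (mod 16807)
Final: r_4 = 16517, and one checks f(r_4) ≡ 0 mod 7^5.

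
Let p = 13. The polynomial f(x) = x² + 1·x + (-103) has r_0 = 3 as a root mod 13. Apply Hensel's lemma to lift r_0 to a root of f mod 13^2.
r_1 = 16 (mod 169)

Hensel: r_{i+1} = r_i − f(r_i)·(f′(r_i))^{-1} mod 13^{i+2}, f′(x) = 2x + 1. Iterate:
  r_0 = 3 (mod 13)
  r_1 = 16 (mod 169)
Final: r = 16 satisfies f(r) ≡ 0 mod 13^2.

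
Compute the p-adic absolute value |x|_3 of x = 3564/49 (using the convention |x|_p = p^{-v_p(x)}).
|3564/49|_3 = 1/81

Step 1 — compute v_3(x) by factoring powers of 3 out of the numerator and denominator: v_3(3564/49) = 4. Step 2 — apply |x|_p = p^{-v_p(x)} = 3^{-4} = 1/81.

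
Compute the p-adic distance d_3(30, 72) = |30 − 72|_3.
d_3(30, 72) = 1/3

Step 1 — x − y = 30 − 72 = -42. Step 2 — v_3(-42) = 1 (factor: -42 = −(3^1 · 14); the sign does not affect v_p). Step 3 — |x − y|_3 = 3^{-1} = 1/3.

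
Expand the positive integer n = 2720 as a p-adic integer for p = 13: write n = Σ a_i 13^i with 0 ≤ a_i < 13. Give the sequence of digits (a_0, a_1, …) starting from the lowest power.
(a_0, a_1, …) = (3, 1, 3, 1)

Repeated division by 13 gives the digits low-to-high: 2720 = 3 + 1·13^1 + 3·13^2 + 1·13^3. Digit sequence: (3, 1, 3, 1).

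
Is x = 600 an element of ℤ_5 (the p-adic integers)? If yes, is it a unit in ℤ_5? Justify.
x ∈ ℤ_5 but not a unit; v_5(x) = 2 > 0

ℤ_5 = {x ∈ ℚ_5 : v_5(x) ≥ 0} and ℤ_5^× = {x ∈ ℤ_5 : v_5(x) = 0}. Here v_5(600) = v_5(num) − v_5(den) = 2; compare against these criteria.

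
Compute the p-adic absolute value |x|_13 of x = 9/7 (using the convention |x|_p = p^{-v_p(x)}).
|9/7|_13 = 1

Step 1 — compute v_13(x) by factoring powers of 13 out of the numerator and denominator: v_13(9/7) = 0. Step 2 — apply |x|_p = p^{-v_p(x)} = 13^{0} = 1.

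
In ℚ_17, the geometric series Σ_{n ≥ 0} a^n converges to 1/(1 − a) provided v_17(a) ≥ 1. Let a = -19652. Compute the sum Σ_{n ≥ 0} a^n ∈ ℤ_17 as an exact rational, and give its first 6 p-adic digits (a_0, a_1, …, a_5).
Σ a^n = 1/(1 − a) = 1/19653;  first 6 digits = (1, 0, 0, 13, 16, 16)

v_17(a) = 3 ≥ 1, so the series converges in ℤ_17 to 1/(1 − a) = 1/(1 − (-19652)) = 1/19653. Expand this rational in ℤ_17: compute digits iteratively via d_i = x_i mod 17, x_{i+1} = (x_i − d_i)/17. The first 6 digits are (1, 0, 0, 13, 16, 16).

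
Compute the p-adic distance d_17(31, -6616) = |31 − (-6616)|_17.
d_17(31, -6616) = 1/289

Step 1 — x − y = 31 − (-6616) = 6647. Step 2 — v_17(6647) = 2 (factor: 6647 = (17^2 · 23); the sign does not affect v_p). Step 3 — |x − y|_17 = 17^{-2} = 1/289.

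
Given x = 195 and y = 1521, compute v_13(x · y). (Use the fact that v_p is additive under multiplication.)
v_13(296595) = 3

v_p(x) = 1 (factor: 195 = 13^1 · 15); v_p(y) = 2 (factor: 1521 = 13^2 · 9). Additivity: v_p(xy) = v_p(x) + v_p(y) = 1 + 2 = 3. (Direct check: xy = 296595 = 13^3 · (135).)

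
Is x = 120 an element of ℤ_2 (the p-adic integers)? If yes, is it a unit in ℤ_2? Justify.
x ∈ ℤ_2 but not a unit; v_2(x) = 3 > 0

ℤ_2 = {x ∈ ℚ_2 : v_2(x) ≥ 0} and ℤ_2^× = {x ∈ ℤ_2 : v_2(x) = 0}. Here v_2(120) = v_2(num) − v_2(den) = 3; compare against these criteria.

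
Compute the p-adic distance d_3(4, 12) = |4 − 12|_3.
d_3(4, 12) = 1

Step 1 — x − y = 4 − 12 = -8. Step 2 — v_3(-8) = 0 (factor: -8 = −(3^0 · 8); the sign does not affect v_p). Step 3 — |x − y|_3 = 3^{0} = 1.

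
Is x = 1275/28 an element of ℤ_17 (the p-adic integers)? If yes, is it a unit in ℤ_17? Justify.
x ∈ ℤ_17 but not a unit; v_17(x) = 1 > 0

ℤ_17 = {x ∈ ℚ_17 : v_17(x) ≥ 0} and ℤ_17^× = {x ∈ ℤ_17 : v_17(x) = 0}. Here v_17(1275/28) = v_17(num) − v_17(den) = 1; compare against these criteria.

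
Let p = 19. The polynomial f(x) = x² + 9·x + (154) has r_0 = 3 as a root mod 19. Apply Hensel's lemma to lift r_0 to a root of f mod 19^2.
r_1 = 231 (mod 361)

Hensel: r_{i+1} = r_i − f(r_i)·(f′(r_i))^{-1} mod 19^{i+2}, f′(x) = 2x + 9. Iterate:
  r_0 = 3 (mod 19)
  r_1 = 231 (mod 361)
Final: r = 231 satisfies f(r) ≡ 0 mod 19^2.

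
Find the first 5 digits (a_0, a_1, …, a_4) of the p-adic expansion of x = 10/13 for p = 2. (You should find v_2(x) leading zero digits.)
(a_0, …, a_4) = (0, 1, 0, 0, 1)

v_2(10/13) = 1, so a_0 = ... = a_0 = 0. Factor out: x = 2^1 · u with u = 5/13 a unit in ℤ_2. Expand u iteratively via a_{v+i} = u_i mod 2, u_{i+1} = (u_i − a_{v+i})/2:
  u_0 = 5/13;  a_1 = 1;  u_1 = (u_0 − 1)/2 = -4/13
  u_1 = -4/13;  a_2 = 0;  u_2 = (u_1 − 0)/2 = -2/13
  u_2 = -2/13;  a_3 = 0;  u_3 = (u_2 − 0)/2 = -1/13
  u_3 = -1/13;  a_4 = 1;  u_4 = (u_3 − 1)/2 = -7/13
Digits: (0, 1, 0, 0, 1).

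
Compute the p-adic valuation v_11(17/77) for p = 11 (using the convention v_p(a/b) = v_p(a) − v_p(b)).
v_11(17/77) = -1

Factor powers of 11 from the numerator and denominator of the reduced fraction: 17 = 11^0 · 17 and 77 = 11^1 · 7. Apply v_p(a/b) = v_p(a) − v_p(b): v_11(17/77) = 0 − 1 = -1.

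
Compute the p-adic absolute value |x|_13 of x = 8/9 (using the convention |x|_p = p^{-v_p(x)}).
|8/9|_13 = 1

Step 1 — compute v_13(x) by factoring powers of 13 out of the numerator and denominator: v_13(8/9) = 0. Step 2 — apply |x|_p = p^{-v_p(x)} = 13^{0} = 1.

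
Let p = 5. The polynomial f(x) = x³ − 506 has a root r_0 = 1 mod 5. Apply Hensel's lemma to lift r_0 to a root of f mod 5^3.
r_2 = 111 (mod 125)

Hensel: r_{i+1} = r_i − f(r_i)/f′(r_i) mod 5^{i+2}, where f′(x) = 3x². Iterate:
  r_0 = 1 (mod 5)
  r_1 = 11 (mod 25)
  r_2 = 111 (mod 125)
Final: r = 111 with f(r) ≡ 0 mod 5^3.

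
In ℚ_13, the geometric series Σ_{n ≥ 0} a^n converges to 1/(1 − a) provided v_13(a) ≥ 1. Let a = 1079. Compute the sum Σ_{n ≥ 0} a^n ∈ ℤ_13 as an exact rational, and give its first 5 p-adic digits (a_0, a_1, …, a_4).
Σ a^n = 1/(1 − a) = -1/1078;  first 5 digits = (1, 5, 5, 5, 7)

v_13(a) = 1 ≥ 1, so the series converges in ℤ_13 to 1/(1 − a) = 1/(1 − 1079) = -1/1078. Expand this rational in ℤ_13: compute digits iteratively via d_i = x_i mod 13, x_{i+1} = (x_i − d_i)/13. The first 5 digits are (1, 5, 5, 5, 7).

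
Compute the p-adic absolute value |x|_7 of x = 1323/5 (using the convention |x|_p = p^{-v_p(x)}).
|1323/5|_7 = 1/49

Step 1 — compute v_7(x) by factoring powers of 7 out of the numerator and denominator: v_7(1323/5) = 2. Step 2 — apply |x|_p = p^{-v_p(x)} = 7^{-2} = 1/49.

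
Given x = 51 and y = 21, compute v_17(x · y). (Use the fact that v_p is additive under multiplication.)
v_17(1071) = 1

v_p(x) = 1 (factor: 51 = 17^1 · 3); v_p(y) = 0 (factor: 21 = 17^0 · 21). Additivity: v_p(xy) = v_p(x) + v_p(y) = 1 + 0 = 1. (Direct check: xy = 1071 = 17^1 · (63).)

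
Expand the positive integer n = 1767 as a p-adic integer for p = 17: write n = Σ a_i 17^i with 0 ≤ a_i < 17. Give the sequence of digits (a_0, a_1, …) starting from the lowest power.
(a_0, a_1, …) = (16, 1, 6)

Repeated division by 17 gives the digits low-to-high: 1767 = 16 + 1·17^1 + 6·17^2. Digit sequence: (16, 1, 6).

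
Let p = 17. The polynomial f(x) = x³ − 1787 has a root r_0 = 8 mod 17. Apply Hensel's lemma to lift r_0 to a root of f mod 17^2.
r_1 = 263 (mod 289)

Hensel: r_{i+1} = r_i − f(r_i)/f′(r_i) mod 17^{i+2}, where f′(x) = 3x². Iterate:
  r_0 = 8 (mod 17)
  r_1 = 263 (mod 289)
Final: r = 263 with f(r) ≡ 0 mod 17^2.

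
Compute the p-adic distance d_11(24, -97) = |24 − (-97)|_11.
d_11(24, -97) = 1/121

Step 1 — x − y = 24 − (-97) = 121. Step 2 — v_11(121) = 2 (factor: 121 = (11^2 · 1); the sign does not affect v_p). Step 3 — |x − y|_11 = 11^{-2} = 1/121.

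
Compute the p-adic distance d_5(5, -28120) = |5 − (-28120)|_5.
d_5(5, -28120) = 1/3125

Step 1 — x − y = 5 − (-28120) = 28125. Step 2 — v_5(28125) = 5 (factor: 28125 = (5^5 · 9); the sign does not affect v_p). Step 3 — |x − y|_5 = 5^{-5} = 1/3125.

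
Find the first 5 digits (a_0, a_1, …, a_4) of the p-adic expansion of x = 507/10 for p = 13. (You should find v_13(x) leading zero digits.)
(a_0, …, a_4) = (0, 0, 12, 3, 1)

v_13(507/10) = 2, so a_0 = ... = a_1 = 0. Factor out: x = 13^2 · u with u = 3/10 a unit in ℤ_13. Expand u iteratively via a_{v+i} = u_i mod 13, u_{i+1} = (u_i − a_{v+i})/13:
  u_0 = 3/10;  a_2 = 12;  u_1 = (u_0 − 12)/13 = -9/10
  u_1 = -9/10;  a_3 = 3;  u_2 = (u_1 − 3)/13 = -3/10
  u_2 = -3/10;  a_4 = 1;  u_3 = (u_2 − 1)/13 = -1/10
Digits: (0, 0, 12, 3, 1).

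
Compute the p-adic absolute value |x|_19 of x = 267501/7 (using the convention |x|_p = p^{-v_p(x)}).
|267501/7|_19 = 1/6859

Step 1 — compute v_19(x) by factoring powers of 19 out of the numerator and denominator: v_19(267501/7) = 3. Step 2 — apply |x|_p = p^{-v_p(x)} = 19^{-3} = 1/6859.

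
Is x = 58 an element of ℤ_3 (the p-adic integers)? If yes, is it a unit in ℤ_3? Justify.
x ∈ ℤ_3^× (unit); v_3(x) = 0

ℤ_3 = {x ∈ ℚ_3 : v_3(x) ≥ 0} and ℤ_3^× = {x ∈ ℤ_3 : v_3(x) = 0}. Here v_3(58) = v_3(num) − v_3(den) = 0; compare against these criteria.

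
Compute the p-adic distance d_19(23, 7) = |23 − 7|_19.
d_19(23, 7) = 1

Step 1 — x − y = 23 − 7 = 16. Step 2 — v_19(16) = 0 (factor: 16 = (19^0 · 16); the sign does not affect v_p). Step 3 — |x − y|_19 = 19^{0} = 1.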